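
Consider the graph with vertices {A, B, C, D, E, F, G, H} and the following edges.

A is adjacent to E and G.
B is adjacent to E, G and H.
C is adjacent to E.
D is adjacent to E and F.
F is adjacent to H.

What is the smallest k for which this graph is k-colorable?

3

The cycle D-E-B-H-F-D has odd length 5, so it cannot be 2-colored; at least 3 colors are needed.
3 colors suffice: color 1 → {E, G, H}; color 2 → {A, B, C, F}; color 3 → {D}. No two adjacent vertices share a color.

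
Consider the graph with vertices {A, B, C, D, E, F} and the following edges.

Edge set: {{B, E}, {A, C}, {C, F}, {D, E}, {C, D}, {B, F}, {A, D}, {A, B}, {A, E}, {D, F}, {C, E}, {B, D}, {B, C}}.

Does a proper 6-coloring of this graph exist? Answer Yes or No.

Yes

The chromatic number is 5. A, B, C, D, E are pairwise adjacent (a clique of size 5), so at least 5 colors are needed.
A valid assignment using 5 colors: A=yellow, B=red, C=green, D=blue, E=purple, F=yellow.
Since 6 ≥ 5, a proper 6-coloring certainly exists.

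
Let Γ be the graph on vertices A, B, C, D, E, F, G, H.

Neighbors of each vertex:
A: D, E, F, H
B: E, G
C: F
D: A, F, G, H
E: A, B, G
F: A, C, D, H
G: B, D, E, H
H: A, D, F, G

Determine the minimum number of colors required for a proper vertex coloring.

A, D, F, H form a clique, so at least 4 colors are needed.
A valid assignment using 4 colors: A=1, B=3, C=1, D=4, E=2, F=2, G=1, H=3. No two adjacent vertices share a color.

4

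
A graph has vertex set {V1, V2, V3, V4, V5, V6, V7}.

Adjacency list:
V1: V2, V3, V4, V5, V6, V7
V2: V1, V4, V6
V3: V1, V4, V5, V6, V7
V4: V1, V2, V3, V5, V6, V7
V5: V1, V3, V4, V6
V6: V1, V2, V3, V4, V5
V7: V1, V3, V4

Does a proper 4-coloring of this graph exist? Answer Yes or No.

No

V1, V3, V4, V5, V6 are pairwise adjacent (a clique of size 5), so at least 5 colors are needed.
So 4 colors are not enough.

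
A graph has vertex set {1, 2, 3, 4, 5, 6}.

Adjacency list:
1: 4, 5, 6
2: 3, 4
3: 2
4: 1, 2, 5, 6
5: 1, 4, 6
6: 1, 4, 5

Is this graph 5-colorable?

Yes

The chromatic number is 4. 1, 4, 5, 6 are mutually adjacent (a clique of size 4), so at least 4 colors are needed.
4 colors suffice: color a → {3, 4}; color b → {2, 5}; color c → {1}; color d → {6}.
Since 5 ≥ 4, a proper 5-coloring certainly exists.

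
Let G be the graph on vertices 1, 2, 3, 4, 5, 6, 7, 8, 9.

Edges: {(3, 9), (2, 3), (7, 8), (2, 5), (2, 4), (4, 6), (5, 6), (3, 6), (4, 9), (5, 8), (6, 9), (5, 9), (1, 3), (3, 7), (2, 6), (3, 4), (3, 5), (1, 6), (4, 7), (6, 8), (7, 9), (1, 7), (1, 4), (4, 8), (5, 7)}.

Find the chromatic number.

4

2, 3, 5, 6 are pairwise adjacent (a clique of size 4), so at least 4 colors are needed.
A valid assignment using 4 colors: 1=yellow, 2=yellow, 3=green, 4=blue, 5=blue, 6=red, 7=red, 8=green, 9=yellow. Each edge has distinct colors on its endpoints.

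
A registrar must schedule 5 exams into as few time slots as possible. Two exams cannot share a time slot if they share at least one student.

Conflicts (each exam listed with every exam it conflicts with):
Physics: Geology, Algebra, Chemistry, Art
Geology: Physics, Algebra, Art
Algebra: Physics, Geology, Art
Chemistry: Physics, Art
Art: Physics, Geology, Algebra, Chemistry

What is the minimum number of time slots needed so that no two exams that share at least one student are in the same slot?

Physics, Geology, Algebra, Art are mutually in conflict, so at least 4 time slots are needed.
Using 4 time slots: Physics=1, Geology=3, Algebra=4, Chemistry=3, Art=2. Each listed conflict is separated.

4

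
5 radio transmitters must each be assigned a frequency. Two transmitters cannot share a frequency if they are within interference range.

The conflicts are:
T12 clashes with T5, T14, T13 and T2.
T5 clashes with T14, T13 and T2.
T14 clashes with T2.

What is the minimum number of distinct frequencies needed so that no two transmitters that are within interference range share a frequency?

4

T12, T5, T14, T2 pairwise conflict, so at least 4 frequencies are needed.
Using 4 frequencies: T12=2, T5=1, T14=3, T13=3, T2=4. No two conflicting transmitters share a frequency.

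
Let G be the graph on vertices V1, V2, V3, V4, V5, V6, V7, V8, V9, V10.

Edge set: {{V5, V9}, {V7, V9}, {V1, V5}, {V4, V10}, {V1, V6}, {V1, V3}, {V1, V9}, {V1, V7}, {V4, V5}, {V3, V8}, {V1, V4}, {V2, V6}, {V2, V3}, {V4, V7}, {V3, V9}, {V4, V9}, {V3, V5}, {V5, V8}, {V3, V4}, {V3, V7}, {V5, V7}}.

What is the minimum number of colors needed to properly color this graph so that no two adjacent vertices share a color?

6

V1, V3, V4, V5, V7, V9 are mutually adjacent (a clique of size 6), so at least 6 colors are needed.
6 colors suffice: color 1 → {V3, V6, V10}; color 2 → {V1, V2, V8}; color 3 → {V5}; color 4 → {V4}; color 5 → {V9}; color 6 → {V7}. No two adjacent vertices share a color.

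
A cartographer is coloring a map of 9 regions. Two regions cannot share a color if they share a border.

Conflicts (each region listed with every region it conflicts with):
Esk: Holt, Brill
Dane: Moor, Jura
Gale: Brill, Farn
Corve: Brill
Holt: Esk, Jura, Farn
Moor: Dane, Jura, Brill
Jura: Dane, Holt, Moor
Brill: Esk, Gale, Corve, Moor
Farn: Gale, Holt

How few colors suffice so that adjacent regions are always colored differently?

3

Dane, Moor, Jura all conflict with each other, so at least 3 colors are needed.
3 colors suffice: Esk=2, Dane=1, Gale=2, Corve=2, Holt=1, Moor=3, Jura=2, Brill=1, Farn=3. Each listed conflict is separated.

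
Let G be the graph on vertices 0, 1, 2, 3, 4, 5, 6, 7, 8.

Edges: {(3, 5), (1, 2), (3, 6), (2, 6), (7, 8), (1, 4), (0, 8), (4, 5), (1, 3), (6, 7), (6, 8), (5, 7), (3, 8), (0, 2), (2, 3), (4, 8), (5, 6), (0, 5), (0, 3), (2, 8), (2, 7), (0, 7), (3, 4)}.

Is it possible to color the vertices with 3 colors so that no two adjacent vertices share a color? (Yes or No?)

No

2, 6, 7, 8 form a clique, so at least 4 colors are needed.
So 3 colors are not enough.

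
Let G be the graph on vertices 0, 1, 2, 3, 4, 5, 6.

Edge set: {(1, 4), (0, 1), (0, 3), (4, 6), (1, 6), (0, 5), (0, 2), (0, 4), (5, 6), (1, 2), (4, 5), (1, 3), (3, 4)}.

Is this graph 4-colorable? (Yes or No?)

Yes

The chromatic number is 4. 0, 1, 3, 4 are mutually adjacent (a clique of size 4), so at least 4 colors are needed.
A valid assignment using 4 colors: 0=red, 1=blue, 2=green, 3=yellow, 4=green, 5=blue, 6=red.
That is already a proper 4-coloring.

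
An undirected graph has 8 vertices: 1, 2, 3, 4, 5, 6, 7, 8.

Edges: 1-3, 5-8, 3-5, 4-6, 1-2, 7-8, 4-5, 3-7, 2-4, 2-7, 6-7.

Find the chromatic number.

The cycle 1-3-5-4-2-1 has odd length 5, so it cannot be 2-colored; at least 3 colors are needed.
A valid assignment using 3 colors: 1=red, 2=green, 3=blue, 4=blue, 5=red, 6=green, 7=red, 8=blue. Each edge has distinct colors on its endpoints.

3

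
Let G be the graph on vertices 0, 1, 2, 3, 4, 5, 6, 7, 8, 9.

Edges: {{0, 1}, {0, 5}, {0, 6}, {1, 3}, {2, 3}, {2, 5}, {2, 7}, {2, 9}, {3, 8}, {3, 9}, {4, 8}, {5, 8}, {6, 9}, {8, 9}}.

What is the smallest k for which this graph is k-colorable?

3

2, 3, 9 are mutually adjacent, so at least 3 colors are needed.
One proper 3-coloring: 0=blue, 1=green, 2=blue, 3=red, 4=red, 5=red, 6=red, 7=red, 8=blue, 9=green. No two adjacent vertices share a color.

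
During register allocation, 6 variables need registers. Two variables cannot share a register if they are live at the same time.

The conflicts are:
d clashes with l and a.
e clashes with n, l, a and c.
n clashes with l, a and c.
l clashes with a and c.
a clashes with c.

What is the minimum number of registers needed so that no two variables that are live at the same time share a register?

e, n, l, a, c pairwise conflict, so at least 5 registers are needed.
5 registers suffice: register 1 → {l}; register 2 → {a}; register 3 → {d, e}; register 4 → {n}; register 5 → {c}. Every pair that conflicts lands in different registers.

5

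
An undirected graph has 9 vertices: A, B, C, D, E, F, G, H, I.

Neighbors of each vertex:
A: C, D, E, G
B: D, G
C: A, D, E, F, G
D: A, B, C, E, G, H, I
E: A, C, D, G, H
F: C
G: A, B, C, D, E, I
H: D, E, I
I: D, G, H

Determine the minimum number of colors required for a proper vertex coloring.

A, C, D, E, G are mutually adjacent (a clique of size 5), so at least 5 colors are needed.
A valid assignment using 5 colors: A=5, B=3, C=4, D=1, E=3, F=1, G=2, H=2, I=3. No two adjacent vertices share a color.

5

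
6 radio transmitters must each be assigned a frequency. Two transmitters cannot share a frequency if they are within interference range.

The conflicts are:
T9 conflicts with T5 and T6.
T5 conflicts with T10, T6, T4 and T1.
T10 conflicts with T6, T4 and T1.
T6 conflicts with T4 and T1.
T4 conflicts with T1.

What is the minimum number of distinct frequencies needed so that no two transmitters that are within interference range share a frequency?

5

T5, T10, T6, T4, T1 are mutually in conflict, so at least 5 frequencies are needed.
Using 5 frequencies: T9=3, T5=1, T10=3, T6=2, T4=5, T1=4. No two conflicting transmitters share a frequency.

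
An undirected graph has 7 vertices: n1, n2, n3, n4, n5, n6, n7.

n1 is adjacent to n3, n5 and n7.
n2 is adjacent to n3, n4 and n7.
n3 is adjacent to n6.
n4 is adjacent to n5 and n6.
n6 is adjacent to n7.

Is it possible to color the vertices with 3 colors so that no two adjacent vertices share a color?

Yes

The chromatic number is 3. The cycle n1-n7-n2-n4-n5-n1 has odd length 5, so it cannot be 2-colored; at least 3 colors are needed.
3 colors suffice: n1=1, n2=1, n3=2, n4=2, n5=3, n6=1, n7=2.
That is already a proper 3-coloring.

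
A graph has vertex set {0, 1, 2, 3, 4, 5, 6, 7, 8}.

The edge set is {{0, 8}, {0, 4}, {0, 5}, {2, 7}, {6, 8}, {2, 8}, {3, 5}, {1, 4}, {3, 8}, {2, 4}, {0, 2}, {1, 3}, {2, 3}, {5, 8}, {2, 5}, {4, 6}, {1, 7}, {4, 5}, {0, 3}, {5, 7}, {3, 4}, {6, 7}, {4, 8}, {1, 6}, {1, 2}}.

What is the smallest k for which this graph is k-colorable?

6

0, 2, 3, 4, 5, 8 form a clique, so at least 6 colors are needed.
One proper 6-coloring: 0=orange, 1=green, 2=blue, 3=yellow, 4=red, 5=purple, 6=blue, 7=red, 8=green. Every edge joins two different colors.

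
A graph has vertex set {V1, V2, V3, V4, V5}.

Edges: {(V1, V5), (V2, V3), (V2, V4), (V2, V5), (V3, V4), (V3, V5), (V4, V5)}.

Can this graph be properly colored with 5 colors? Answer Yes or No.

The chromatic number is 4. V2, V3, V4, V5 are mutually adjacent (a clique of size 4), so at least 4 colors are needed.
4 colors suffice: V1=blue, V2=green, V3=blue, V4=yellow, V5=red.
Since 5 ≥ 4, a proper 5-coloring certainly exists.

Yes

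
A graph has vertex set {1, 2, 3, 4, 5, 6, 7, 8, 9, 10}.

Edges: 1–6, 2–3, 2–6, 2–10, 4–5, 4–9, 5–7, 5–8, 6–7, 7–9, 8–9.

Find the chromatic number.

2

8 and 9 are adjacent, so at least 2 colors are needed.
2 colors suffice: color a → {3, 5, 6, 9, 10}; color b → {1, 2, 4, 7, 8}. Every edge joins two different colors.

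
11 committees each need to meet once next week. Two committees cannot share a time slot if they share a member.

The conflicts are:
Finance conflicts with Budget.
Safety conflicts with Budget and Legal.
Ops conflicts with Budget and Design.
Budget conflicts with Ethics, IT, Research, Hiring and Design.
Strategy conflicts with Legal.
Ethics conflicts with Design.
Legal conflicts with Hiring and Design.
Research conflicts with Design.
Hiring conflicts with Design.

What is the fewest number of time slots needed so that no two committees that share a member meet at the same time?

3

Budget, Hiring, Design are mutually in conflict, so at least 3 time slots are needed.
A valid assignment using 3 time slots: Finance=2, Safety=2, Ops=3, Budget=1, Strategy=2, Ethics=3, IT=2, Legal=1, Research=3, Hiring=3, Design=2. No two conflicting committees share a time slot.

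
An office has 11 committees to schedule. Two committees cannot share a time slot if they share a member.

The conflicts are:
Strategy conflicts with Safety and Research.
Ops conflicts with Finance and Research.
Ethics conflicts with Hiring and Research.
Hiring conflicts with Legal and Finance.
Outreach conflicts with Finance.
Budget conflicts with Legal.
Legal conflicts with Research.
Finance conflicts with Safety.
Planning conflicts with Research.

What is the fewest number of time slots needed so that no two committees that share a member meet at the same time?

The cycle Ethics-Research-Ops-Finance-Hiring-Ethics has odd length 5, so it cannot be 2-colored; at least 3 time slots are needed.
3 time slots suffice: Strategy=3, Ops=2, Ethics=3, Hiring=2, Outreach=2, Budget=1, Legal=3, Finance=1, Safety=2, Planning=2, Research=1. No two conflicting committees share a time slot.

3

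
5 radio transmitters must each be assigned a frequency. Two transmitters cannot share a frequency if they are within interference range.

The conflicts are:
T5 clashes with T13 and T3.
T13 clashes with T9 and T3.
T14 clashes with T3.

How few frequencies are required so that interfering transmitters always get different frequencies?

3

T5, T13, T3 pairwise conflict, so at least 3 frequencies are needed.
3 frequencies suffice: frequency 1 → {T9, T3}; frequency 2 → {T13, T14}; frequency 3 → {T5}. No two conflicting transmitters share a frequency.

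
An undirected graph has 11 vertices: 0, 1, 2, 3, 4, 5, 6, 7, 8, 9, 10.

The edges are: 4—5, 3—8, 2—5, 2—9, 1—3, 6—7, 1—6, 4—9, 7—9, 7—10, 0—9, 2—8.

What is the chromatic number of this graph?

The cycle 3-1-6-7-9-2-8-3 has odd length 7, so it cannot be 2-colored; at least 3 colors are needed.
3 colors suffice: 0=b, 1=a, 2=b, 3=b, 4=b, 5=a, 6=c, 7=b, 8=a, 9=a, 10=a. Each edge has distinct colors on its endpoints.

3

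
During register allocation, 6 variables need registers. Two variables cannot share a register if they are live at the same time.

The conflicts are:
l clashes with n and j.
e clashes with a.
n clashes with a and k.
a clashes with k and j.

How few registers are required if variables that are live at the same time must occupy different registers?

n, a, k all conflict with each other, so at least 3 registers are needed.
A valid assignment using 3 registers: l=1, e=2, n=2, a=1, k=3, j=2. Each listed conflict is separated.

3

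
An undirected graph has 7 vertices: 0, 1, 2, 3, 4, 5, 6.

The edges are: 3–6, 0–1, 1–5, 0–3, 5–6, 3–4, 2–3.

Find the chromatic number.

3

The cycle 5-6-3-0-1-5 has odd length 5, so it cannot be 2-colored; at least 3 colors are needed.
3 colors suffice: color red → {1, 3}; color blue → {0, 2, 4, 6}; color green → {5}. Every edge joins two different colors.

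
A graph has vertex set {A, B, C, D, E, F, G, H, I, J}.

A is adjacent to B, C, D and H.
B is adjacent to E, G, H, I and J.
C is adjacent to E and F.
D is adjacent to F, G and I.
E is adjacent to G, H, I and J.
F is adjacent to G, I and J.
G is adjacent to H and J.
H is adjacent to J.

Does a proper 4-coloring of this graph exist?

No

B, E, G, H, J are mutually adjacent (a clique of size 5), so at least 5 colors are needed.
So 4 colors are not enough.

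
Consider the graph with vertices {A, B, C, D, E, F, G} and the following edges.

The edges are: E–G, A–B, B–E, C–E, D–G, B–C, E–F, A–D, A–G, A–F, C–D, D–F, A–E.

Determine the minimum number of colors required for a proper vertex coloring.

A, D, F form a triangle, so at least 3 colors are needed.
One proper 3-coloring: A=1, B=3, C=1, D=2, E=2, F=3, G=3. No two adjacent vertices share a color.

3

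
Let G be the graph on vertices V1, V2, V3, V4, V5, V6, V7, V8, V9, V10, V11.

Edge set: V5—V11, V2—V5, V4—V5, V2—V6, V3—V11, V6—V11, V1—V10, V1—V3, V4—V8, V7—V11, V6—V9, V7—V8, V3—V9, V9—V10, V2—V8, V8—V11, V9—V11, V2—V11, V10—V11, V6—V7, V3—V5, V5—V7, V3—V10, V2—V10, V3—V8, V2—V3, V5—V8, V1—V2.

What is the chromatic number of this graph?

5

V2, V3, V5, V8, V11 are pairwise adjacent (a clique of size 5), so at least 5 colors are needed.
5 colors suffice: V1=1, V2=2, V3=3, V4=1, V5=5, V6=3, V7=2, V8=4, V9=2, V10=4, V11=1. Every edge joins two different colors.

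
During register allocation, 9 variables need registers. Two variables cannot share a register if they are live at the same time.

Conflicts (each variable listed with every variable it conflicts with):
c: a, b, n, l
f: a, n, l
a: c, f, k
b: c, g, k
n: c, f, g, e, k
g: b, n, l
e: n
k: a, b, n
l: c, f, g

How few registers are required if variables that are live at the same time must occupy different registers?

b and k conflict, so at least 2 registers are needed.
2 registers suffice: register 1 → {a, b, n, l}; register 2 → {c, f, g, e, k}. No two conflicting variables share a register.

2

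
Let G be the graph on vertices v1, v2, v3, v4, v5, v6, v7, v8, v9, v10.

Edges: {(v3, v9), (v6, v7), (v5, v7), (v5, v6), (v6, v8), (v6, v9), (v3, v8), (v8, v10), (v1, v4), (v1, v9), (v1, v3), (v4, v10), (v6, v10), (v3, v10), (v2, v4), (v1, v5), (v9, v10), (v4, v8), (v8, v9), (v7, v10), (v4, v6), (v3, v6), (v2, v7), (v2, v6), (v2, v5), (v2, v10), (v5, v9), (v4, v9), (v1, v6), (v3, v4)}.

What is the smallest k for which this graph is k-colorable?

6

v3, v4, v6, v8, v9, v10 are mutually adjacent (a clique of size 6), so at least 6 colors are needed.
6 colors suffice: color 1 → {v6}; color 2 → {v2, v9}; color 3 → {v1, v10}; color 4 → {v4, v5}; color 5 → {v3, v7}; color 6 → {v8}. Every edge joins two different colors.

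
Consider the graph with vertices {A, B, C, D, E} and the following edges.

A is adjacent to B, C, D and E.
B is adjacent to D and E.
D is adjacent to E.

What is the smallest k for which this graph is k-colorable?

4

A, B, D, E are mutually adjacent (a clique of size 4), so at least 4 colors are needed.
One proper 4-coloring: A=1, B=4, C=2, D=2, E=3. Each edge has distinct colors on its endpoints.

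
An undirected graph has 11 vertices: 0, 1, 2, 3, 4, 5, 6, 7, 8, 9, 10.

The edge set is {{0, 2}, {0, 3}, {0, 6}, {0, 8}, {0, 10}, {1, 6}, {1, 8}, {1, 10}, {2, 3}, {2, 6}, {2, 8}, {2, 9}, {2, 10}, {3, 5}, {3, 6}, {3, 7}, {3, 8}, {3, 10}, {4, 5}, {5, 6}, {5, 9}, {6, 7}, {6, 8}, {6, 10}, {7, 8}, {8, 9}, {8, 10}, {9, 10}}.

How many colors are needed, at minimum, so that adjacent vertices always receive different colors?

0, 2, 3, 6, 8, 10 form a clique, so at least 6 colors are needed.
6 colors suffice: color red → {4, 6, 9}; color blue → {5, 8}; color green → {1, 3}; color yellow → {7, 10}; color purple → {2}; color orange → {0}. Every edge joins two different colors.

6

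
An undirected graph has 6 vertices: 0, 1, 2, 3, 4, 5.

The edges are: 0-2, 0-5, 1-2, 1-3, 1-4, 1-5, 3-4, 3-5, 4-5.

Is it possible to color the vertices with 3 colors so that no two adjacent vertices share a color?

1, 3, 4, 5 are pairwise adjacent (a clique of size 4), so at least 4 colors are needed.
So 3 colors are not enough.

No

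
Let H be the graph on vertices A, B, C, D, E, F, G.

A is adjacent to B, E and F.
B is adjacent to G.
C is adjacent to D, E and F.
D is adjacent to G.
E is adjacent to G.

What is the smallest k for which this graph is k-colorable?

A and B are adjacent, so at least 2 colors are needed.
2 colors suffice: color red → {A, C, G}; color blue → {B, D, E, F}. Every edge joins two different colors.

2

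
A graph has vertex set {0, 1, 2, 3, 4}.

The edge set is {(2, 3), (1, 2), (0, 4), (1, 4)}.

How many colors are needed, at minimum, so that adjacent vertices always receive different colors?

1 and 4 are adjacent, so at least 2 colors are needed.
2 colors suffice: color a → {0, 1, 3}; color b → {2, 4}. Every edge joins two different colors.

2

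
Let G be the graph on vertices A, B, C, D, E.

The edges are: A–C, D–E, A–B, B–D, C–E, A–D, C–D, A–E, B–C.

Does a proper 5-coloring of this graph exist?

The chromatic number is 4. A, B, C, D form a clique, so at least 4 colors are needed.
A valid assignment using 4 colors: A=3, B=4, C=1, D=2, E=4.
Since 5 ≥ 4, a proper 5-coloring certainly exists.

Yes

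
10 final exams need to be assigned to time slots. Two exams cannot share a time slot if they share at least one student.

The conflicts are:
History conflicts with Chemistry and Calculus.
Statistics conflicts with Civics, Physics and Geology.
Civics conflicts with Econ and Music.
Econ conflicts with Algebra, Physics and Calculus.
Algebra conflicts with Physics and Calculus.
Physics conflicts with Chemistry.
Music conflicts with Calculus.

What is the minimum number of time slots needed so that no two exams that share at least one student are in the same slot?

Econ, Algebra, Physics pairwise conflict, so at least 3 time slots are needed.
3 time slots suffice: History=1, Statistics=1, Civics=2, Econ=1, Algebra=3, Physics=2, Music=1, Geology=2, Chemistry=3, Calculus=2. No two conflicting exams share a time slot.

3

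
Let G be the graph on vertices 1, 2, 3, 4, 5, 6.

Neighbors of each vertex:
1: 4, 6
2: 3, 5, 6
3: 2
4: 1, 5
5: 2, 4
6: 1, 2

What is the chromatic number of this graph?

3

The cycle 4-1-6-2-5-4 has odd length 5, so it cannot be 2-colored; at least 3 colors are needed.
One proper 3-coloring: 1=c, 2=a, 3=b, 4=a, 5=b, 6=b. Every edge joins two different colors.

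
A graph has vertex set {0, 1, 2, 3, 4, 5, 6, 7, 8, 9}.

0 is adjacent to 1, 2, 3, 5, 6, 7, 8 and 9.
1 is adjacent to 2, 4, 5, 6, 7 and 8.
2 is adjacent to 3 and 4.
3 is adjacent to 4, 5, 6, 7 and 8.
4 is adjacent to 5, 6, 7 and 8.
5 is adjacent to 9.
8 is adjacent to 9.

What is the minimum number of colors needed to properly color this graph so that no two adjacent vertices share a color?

1, 4, 7 are pairwise adjacent, so at least 3 colors are needed.
3 colors suffice: color a → {0, 4}; color b → {1, 3, 9}; color c → {2, 5, 6, 7, 8}. No two adjacent vertices share a color.

3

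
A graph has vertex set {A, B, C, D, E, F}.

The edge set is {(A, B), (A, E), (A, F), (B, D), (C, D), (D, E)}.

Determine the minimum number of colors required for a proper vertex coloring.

A and B are adjacent, so at least 2 colors are needed.
A valid assignment using 2 colors: A=1, B=2, C=2, D=1, E=2, F=2. No two adjacent vertices share a color.

2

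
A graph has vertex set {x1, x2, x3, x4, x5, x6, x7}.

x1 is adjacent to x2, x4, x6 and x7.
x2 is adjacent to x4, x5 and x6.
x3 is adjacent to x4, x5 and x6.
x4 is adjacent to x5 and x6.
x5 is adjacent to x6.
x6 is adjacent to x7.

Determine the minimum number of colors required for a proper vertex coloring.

x1, x2, x4, x6 are mutually adjacent (a clique of size 4), so at least 4 colors are needed.
One proper 4-coloring: x1=3, x2=4, x3=4, x4=2, x5=3, x6=1, x7=2. No two adjacent vertices share a color.

4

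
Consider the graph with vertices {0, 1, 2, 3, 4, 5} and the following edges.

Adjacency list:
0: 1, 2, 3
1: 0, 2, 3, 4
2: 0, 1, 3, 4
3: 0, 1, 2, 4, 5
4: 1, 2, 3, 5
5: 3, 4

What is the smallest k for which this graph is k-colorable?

1, 2, 3, 4 form a clique, so at least 4 colors are needed.
One proper 4-coloring: 0=d, 1=c, 2=b, 3=a, 4=d, 5=b. Each edge has distinct colors on its endpoints.

4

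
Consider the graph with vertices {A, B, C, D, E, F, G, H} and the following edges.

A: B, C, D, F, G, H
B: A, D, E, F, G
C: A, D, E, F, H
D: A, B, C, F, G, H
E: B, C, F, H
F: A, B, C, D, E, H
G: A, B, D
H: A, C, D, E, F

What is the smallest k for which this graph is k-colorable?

5

A, C, D, F, H are mutually adjacent (a clique of size 5), so at least 5 colors are needed.
One proper 5-coloring: A=red, B=yellow, C=yellow, D=blue, E=red, F=green, G=green, H=purple. Every edge joins two different colors.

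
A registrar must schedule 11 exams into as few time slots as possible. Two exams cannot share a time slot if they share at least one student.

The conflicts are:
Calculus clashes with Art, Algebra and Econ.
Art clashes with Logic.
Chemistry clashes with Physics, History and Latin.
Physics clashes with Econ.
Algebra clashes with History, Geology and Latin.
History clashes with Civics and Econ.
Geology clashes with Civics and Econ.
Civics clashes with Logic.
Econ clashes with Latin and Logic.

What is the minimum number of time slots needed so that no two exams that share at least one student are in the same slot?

Econ and Latin conflict, so at least 2 time slots are needed.
2 time slots suffice: time slot 1 → {Art, Chemistry, Algebra, Civics, Econ}; time slot 2 → {Calculus, Physics, History, Geology, Latin, Logic}. Every pair that conflicts lands in different time slots.

2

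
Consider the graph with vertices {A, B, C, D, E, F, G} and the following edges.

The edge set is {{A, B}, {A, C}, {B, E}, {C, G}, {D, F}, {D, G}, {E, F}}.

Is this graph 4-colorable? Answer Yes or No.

The chromatic number is 3. The cycle A-C-G-D-F-E-B-A has odd length 7, so it cannot be 2-colored; at least 3 colors are needed.
A valid assignment using 3 colors: A=2, B=3, C=1, D=1, E=1, F=2, G=2.
Since 4 ≥ 3, a proper 4-coloring certainly exists.

Yes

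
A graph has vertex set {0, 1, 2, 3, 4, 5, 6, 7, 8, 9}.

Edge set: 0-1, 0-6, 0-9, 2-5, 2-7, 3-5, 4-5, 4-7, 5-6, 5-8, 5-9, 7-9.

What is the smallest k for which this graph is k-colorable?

2

0 and 1 are adjacent, so at least 2 colors are needed.
A valid assignment using 2 colors: 0=red, 1=blue, 2=blue, 3=blue, 4=blue, 5=red, 6=blue, 7=red, 8=blue, 9=blue. No two adjacent vertices share a color.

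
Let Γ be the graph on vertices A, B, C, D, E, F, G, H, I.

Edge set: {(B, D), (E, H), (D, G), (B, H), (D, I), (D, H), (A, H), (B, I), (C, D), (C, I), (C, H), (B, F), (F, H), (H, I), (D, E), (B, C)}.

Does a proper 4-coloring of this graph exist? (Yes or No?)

B, C, D, H, I are pairwise adjacent (a clique of size 5), so at least 5 colors are needed.
So 4 colors are not enough.

No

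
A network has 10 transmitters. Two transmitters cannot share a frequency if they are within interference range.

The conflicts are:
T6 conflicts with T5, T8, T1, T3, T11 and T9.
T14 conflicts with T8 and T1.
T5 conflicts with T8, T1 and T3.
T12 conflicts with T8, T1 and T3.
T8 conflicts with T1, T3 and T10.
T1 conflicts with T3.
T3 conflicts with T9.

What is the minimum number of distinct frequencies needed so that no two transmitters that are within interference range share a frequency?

5

T6, T5, T8, T1, T3 pairwise conflict, so at least 5 frequencies are needed.
A valid assignment using 5 frequencies: T6=2, T14=2, T5=5, T12=2, T8=1, T1=4, T3=3, T10=2, T11=1, T9=1. Every pair that conflicts lands in different frequencies.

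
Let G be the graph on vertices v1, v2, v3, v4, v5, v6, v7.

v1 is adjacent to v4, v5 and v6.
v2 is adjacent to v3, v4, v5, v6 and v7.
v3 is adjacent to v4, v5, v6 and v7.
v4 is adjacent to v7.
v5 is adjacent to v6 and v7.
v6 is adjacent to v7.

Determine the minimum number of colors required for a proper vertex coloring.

5

v2, v3, v5, v6, v7 are mutually adjacent (a clique of size 5), so at least 5 colors are needed.
One proper 5-coloring: v1=red, v2=purple, v3=yellow, v4=blue, v5=green, v6=blue, v7=red. Each edge has distinct colors on its endpoints.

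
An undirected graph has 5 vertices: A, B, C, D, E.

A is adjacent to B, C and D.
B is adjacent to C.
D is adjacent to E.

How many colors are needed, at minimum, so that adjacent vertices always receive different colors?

3

A, B, C are mutually adjacent, so at least 3 colors are needed.
One proper 3-coloring: A=1, B=2, C=3, D=2, E=1. No two adjacent vertices share a color.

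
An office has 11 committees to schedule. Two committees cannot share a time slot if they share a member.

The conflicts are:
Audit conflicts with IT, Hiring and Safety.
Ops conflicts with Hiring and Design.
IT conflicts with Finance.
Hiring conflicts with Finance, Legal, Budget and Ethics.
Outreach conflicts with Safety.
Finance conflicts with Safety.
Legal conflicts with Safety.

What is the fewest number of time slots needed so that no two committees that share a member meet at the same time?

Hiring and Budget conflict, so at least 2 time slots are needed.
A valid assignment using 2 time slots: Audit=2, Ops=2, IT=1, Hiring=1, Outreach=2, Finance=2, Legal=2, Budget=2, Safety=1, Design=1, Ethics=2. Every pair that conflicts lands in different time slots.

2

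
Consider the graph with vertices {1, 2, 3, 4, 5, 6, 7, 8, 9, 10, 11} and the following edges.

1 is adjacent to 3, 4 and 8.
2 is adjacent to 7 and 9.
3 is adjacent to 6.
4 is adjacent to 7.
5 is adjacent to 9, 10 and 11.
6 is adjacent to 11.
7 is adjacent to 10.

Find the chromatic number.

The cycle 7-10-5-9-2-7 has odd length 5, so it cannot be 2-colored; at least 3 colors are needed.
3 colors suffice: 1=a, 2=b, 3=b, 4=b, 5=a, 6=a, 7=a, 8=b, 9=c, 10=b, 11=b. Each edge has distinct colors on its endpoints.

3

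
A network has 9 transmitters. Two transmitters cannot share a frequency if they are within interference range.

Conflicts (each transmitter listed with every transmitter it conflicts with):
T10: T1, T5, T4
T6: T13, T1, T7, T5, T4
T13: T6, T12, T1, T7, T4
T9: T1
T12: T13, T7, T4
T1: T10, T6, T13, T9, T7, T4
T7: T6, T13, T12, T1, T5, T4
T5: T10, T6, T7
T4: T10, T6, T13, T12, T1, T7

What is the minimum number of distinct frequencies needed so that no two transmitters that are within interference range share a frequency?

T6, T13, T1, T7, T4 pairwise conflict, so at least 5 frequencies are needed.
5 frequencies suffice: frequency 1 → {T10, T9, T7}; frequency 2 → {T12, T1, T5}; frequency 3 → {T4}; frequency 4 → {T6}; frequency 5 → {T13}. No two conflicting transmitters share a frequency.

5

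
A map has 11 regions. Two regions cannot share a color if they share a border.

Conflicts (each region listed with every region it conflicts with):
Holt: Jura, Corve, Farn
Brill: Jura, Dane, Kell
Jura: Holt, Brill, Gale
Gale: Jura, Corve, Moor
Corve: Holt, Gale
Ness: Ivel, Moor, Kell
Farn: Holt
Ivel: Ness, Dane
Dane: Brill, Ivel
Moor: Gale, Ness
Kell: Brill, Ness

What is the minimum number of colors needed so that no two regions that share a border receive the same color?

3

The cycle Brill-Kell-Ness-Ivel-Dane-Brill has odd length 5, so it cannot be 2-colored; at least 3 colors are needed.
3 colors suffice: color 1 → {Jura, Corve, Ness, Farn, Dane}; color 2 → {Holt, Brill, Gale, Ivel}; color 3 → {Moor, Kell}. Every pair that conflicts lands in different colors.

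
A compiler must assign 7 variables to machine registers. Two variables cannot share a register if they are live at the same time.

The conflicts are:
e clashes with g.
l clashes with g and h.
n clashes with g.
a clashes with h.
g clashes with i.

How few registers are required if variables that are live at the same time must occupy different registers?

e and g conflict, so at least 2 registers are needed.
2 registers suffice: e=2, l=2, n=2, a=2, g=1, h=1, i=2. Each listed conflict is separated.

2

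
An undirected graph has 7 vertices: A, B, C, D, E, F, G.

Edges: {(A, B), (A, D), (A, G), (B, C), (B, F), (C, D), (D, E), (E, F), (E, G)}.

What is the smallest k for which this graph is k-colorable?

The cycle C-D-E-F-B-C has odd length 5, so it cannot be 2-colored; at least 3 colors are needed.
3 colors suffice: A=1, B=2, C=1, D=2, E=1, F=3, G=2. Every edge joins two different colors.

3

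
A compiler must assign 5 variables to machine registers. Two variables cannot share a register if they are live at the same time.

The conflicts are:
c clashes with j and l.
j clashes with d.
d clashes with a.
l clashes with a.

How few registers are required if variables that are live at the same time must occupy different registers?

3

The cycle c-l-a-d-j-c has odd length 5, so it cannot be 2-colored; at least 3 registers are needed.
3 registers suffice: c=3, j=1, d=2, l=2, a=1. No two conflicting variables share a register.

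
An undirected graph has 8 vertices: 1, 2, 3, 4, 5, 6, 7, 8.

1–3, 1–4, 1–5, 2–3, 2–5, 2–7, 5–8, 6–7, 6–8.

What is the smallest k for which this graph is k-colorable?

3

The cycle 6-7-2-5-8-6 has odd length 5, so it cannot be 2-colored; at least 3 colors are needed.
3 colors suffice: color a → {1, 2, 8}; color b → {3, 4, 5, 7}; color c → {6}. Each edge has distinct colors on its endpoints.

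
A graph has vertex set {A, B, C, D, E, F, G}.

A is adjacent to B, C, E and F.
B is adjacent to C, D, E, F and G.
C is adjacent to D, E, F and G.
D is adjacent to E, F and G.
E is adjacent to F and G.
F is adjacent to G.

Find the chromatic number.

B, C, D, E, F, G form a clique, so at least 6 colors are needed.
6 colors suffice: color 1 → {B}; color 2 → {C}; color 3 → {F}; color 4 → {E}; color 5 → {A, G}; color 6 → {D}. No two adjacent vertices share a color.

6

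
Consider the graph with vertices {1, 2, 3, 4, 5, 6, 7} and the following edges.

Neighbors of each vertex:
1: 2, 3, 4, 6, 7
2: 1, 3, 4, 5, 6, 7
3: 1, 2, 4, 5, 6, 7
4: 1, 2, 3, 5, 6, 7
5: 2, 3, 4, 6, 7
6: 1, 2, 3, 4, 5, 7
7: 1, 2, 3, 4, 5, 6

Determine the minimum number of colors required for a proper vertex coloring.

2, 3, 4, 5, 6, 7 are pairwise adjacent (a clique of size 6), so at least 6 colors are needed.
6 colors suffice: color a → {3}; color b → {7}; color c → {6}; color d → {4}; color e → {2}; color f → {1, 5}. No two adjacent vertices share a color.

6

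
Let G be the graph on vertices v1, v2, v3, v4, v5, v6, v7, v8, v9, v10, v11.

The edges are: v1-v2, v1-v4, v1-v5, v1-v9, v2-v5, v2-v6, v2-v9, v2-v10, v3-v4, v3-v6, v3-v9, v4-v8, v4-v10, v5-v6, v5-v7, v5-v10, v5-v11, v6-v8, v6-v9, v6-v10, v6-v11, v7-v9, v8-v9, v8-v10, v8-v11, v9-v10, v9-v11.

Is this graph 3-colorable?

v2, v6, v9, v10 are mutually adjacent (a clique of size 4), so at least 4 colors are needed.
So 3 colors are not enough.

No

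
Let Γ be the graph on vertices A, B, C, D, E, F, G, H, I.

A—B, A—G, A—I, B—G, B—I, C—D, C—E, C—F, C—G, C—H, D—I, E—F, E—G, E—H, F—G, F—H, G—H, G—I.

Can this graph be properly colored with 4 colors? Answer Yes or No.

C, E, F, G, H form a clique, so at least 5 colors are needed.
So 4 colors are not enough.

No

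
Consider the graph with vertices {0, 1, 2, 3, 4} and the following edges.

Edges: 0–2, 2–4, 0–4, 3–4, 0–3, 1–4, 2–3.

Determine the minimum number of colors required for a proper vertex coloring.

0, 2, 3, 4 are pairwise adjacent (a clique of size 4), so at least 4 colors are needed.
4 colors suffice: color red → {4}; color blue → {1, 3}; color green → {0}; color yellow → {2}. Every edge joins two different colors.

4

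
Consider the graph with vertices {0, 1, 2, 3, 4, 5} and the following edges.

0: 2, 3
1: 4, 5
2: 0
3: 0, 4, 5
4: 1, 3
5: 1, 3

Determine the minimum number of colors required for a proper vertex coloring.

3 and 5 are adjacent, so at least 2 colors are needed.
One proper 2-coloring: 0=b, 1=a, 2=a, 3=a, 4=b, 5=b. Each edge has distinct colors on its endpoints.

2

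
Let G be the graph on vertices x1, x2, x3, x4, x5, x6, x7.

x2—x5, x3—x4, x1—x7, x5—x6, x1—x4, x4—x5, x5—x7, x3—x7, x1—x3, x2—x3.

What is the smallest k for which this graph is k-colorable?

x1, x3, x7 are pairwise adjacent, so at least 3 colors are needed.
3 colors suffice: color 1 → {x3, x5}; color 2 → {x1, x2, x6}; color 3 → {x4, x7}. Every edge joins two different colors.

3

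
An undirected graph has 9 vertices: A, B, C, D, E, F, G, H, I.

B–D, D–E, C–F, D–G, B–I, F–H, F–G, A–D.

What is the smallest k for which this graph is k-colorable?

D and G are adjacent, so at least 2 colors are needed.
One proper 2-coloring: A=2, B=2, C=2, D=1, E=2, F=1, G=2, H=2, I=1. Each edge has distinct colors on its endpoints.

2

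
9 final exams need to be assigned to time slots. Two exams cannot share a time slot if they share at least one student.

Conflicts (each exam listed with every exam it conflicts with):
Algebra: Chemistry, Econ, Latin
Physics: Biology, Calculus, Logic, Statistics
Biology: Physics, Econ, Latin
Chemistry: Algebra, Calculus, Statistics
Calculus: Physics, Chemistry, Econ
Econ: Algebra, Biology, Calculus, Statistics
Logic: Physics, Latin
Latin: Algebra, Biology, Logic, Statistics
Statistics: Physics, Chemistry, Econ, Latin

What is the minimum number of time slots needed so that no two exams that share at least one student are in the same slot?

2

Biology and Econ conflict, so at least 2 time slots are needed.
2 time slots suffice: time slot 1 → {Physics, Chemistry, Econ, Latin}; time slot 2 → {Algebra, Biology, Calculus, Logic, Statistics}. No two conflicting exams share a time slot.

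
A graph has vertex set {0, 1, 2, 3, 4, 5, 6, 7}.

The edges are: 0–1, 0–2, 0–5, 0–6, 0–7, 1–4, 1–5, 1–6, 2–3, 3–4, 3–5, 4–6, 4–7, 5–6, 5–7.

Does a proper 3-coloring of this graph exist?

No

0, 1, 5, 6 form a clique, so at least 4 colors are needed.
So 3 colors are not enough.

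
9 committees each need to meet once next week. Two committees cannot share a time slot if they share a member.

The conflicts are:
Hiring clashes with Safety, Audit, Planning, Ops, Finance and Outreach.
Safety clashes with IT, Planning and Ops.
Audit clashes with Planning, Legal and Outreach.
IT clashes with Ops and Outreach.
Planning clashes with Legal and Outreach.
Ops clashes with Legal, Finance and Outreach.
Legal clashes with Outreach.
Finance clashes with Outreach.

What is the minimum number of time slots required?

Hiring, Ops, Finance, Outreach pairwise conflict, so at least 4 time slots are needed.
4 time slots suffice: time slot 1 → {Safety, Outreach}; time slot 2 → {Planning, Ops}; time slot 3 → {Hiring, IT, Legal}; time slot 4 → {Audit, Finance}. No two conflicting committees share a time slot.

4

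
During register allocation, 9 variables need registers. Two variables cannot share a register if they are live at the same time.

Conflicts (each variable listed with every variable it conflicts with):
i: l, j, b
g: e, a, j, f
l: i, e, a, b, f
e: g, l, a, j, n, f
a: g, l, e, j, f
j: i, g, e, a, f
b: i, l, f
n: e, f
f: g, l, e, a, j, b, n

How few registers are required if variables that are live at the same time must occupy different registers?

g, e, a, j, f pairwise conflict, so at least 5 registers are needed.
5 registers suffice: register 1 → {i, f}; register 2 → {e, b}; register 3 → {l, j, n}; register 4 → {a}; register 5 → {g}. Each listed conflict is separated.

5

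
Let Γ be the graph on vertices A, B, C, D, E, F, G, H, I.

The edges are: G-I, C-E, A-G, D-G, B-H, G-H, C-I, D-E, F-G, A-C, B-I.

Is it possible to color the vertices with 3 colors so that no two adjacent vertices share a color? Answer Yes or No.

The chromatic number is 3. The cycle D-E-C-I-G-D has odd length 5, so it cannot be 2-colored; at least 3 colors are needed.
3 colors suffice: A=2, B=1, C=1, D=2, E=3, F=2, G=1, H=2, I=2.
That is already a proper 3-coloring.

Yes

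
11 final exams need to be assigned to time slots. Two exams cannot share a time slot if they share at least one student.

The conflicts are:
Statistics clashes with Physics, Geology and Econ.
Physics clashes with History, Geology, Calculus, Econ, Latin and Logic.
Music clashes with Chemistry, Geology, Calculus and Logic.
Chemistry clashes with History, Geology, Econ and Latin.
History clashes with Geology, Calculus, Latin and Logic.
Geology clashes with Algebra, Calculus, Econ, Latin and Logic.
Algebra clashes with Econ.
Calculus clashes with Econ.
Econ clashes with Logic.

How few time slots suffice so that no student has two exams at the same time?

4

Statistics, Physics, Geology, Econ all conflict with each other, so at least 4 time slots are needed.
4 time slots suffice: time slot 1 → {Geology}; time slot 2 → {Music, History, Econ}; time slot 3 → {Physics, Chemistry, Algebra}; time slot 4 → {Statistics, Calculus, Latin, Logic}. Each listed conflict is separated.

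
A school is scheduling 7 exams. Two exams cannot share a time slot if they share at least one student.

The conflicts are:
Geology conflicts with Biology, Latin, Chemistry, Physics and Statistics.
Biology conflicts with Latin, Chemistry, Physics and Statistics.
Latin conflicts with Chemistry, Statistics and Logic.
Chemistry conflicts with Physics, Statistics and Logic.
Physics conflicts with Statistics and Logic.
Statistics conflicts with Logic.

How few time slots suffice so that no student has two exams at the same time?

5

Geology, Biology, Chemistry, Physics, Statistics pairwise conflict, so at least 5 time slots are needed.
5 time slots suffice: time slot 1 → {Statistics}; time slot 2 → {Chemistry}; time slot 3 → {Geology, Logic}; time slot 4 → {Latin, Physics}; time slot 5 → {Biology}. Each listed conflict is separated.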